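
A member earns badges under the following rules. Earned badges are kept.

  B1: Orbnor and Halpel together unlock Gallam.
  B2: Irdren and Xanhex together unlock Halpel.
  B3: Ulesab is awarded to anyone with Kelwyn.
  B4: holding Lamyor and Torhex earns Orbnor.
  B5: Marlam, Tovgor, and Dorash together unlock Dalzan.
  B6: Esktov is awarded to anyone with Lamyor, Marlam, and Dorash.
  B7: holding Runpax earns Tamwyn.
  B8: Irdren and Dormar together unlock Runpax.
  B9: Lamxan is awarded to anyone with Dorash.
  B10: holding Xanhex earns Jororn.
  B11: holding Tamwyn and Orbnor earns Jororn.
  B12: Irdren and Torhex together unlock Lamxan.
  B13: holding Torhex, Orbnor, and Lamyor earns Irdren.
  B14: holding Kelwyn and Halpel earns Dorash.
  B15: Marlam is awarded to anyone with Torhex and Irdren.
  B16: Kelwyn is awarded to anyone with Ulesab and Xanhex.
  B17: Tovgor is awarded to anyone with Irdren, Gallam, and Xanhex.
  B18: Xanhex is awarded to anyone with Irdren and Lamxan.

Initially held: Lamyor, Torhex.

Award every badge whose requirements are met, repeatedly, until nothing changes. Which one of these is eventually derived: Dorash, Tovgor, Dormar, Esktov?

With Lamyor and Torhex, Orbnor is earned (B4).
With Torhex, Orbnor, and Lamyor, Irdren is earned (B13).
With Irdren and Torhex, Lamxan is earned (B12).
With Irdren and Lamxan, Xanhex is earned (B18).
With Irdren and Xanhex, Halpel is earned (B2).
With Orbnor and Halpel, Gallam is earned (B1).
With Irdren, Gallam, and Xanhex, Tovgor is earned (B17).
Esktov would need Lamyor, Marlam, and Dorash (B6), but Dorash is never earned. Dorash would need Kelwyn and Halpel (B14), but Kelwyn is never earned. No rule produces Dormar, and it is not given.

Tovgor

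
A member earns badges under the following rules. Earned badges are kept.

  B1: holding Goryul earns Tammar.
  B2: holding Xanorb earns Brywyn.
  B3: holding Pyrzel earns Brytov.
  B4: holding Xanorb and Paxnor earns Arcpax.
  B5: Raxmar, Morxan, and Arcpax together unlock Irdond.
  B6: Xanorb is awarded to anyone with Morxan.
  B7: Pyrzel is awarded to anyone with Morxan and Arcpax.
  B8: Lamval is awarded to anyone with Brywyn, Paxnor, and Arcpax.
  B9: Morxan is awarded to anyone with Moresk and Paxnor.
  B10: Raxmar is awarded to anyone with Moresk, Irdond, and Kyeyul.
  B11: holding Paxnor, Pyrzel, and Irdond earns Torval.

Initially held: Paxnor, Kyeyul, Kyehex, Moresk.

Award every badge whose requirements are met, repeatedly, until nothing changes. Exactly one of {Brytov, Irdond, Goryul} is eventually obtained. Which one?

With Moresk and Paxnor, Morxan is earned (B9).
With Morxan, Xanorb is earned (B6).
With Xanorb and Paxnor, Arcpax is earned (B4).
With Morxan and Arcpax, Pyrzel is earned (B7).
With Pyrzel, Brytov is earned (B3).
No rule produces Goryul, and it is not given. Irdond would need Raxmar, Morxan, and Arcpax (B5), but Raxmar is never earned.

Brytov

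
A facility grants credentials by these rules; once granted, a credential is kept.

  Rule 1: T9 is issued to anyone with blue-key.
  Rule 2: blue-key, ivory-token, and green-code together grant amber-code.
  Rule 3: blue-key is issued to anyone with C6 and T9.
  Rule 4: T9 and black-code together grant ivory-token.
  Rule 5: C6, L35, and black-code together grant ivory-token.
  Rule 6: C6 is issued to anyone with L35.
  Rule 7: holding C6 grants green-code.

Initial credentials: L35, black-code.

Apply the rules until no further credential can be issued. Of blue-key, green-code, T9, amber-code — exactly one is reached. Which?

Holding L35 grants C6 (Rule 6).
Holding C6 grants green-code (Rule 7).
T9 would need blue-key (Rule 1), but blue-key is never granted. amber-code would need blue-key, ivory-token, and green-code (Rule 2), but blue-key is never granted. blue-key would need C6 and T9 (Rule 3), but T9 is never granted.

green-code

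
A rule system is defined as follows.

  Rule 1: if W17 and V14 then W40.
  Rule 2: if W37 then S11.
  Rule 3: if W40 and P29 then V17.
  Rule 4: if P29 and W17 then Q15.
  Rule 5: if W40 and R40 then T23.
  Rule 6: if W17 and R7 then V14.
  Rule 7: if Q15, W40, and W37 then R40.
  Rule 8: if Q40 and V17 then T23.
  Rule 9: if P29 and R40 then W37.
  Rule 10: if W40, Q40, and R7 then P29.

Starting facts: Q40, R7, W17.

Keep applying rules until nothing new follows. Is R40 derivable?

R40 would need Q15, W40, and W37 (Rule 7), but W37 is never established.

No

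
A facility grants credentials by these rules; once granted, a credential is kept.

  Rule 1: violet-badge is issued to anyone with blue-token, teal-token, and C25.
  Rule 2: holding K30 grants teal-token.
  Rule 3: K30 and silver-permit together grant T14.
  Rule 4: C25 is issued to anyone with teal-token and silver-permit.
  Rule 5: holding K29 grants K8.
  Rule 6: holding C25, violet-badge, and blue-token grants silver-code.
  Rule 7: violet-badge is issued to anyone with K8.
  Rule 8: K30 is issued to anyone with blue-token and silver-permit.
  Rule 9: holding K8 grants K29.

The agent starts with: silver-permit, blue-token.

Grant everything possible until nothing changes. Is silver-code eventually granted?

Yes

Holding blue-token and silver-permit grants K30 (Rule 8).
Holding K30 grants teal-token (Rule 2).
Holding teal-token and silver-permit grants C25 (Rule 4).
Holding blue-token, teal-token, and C25 grants violet-badge (Rule 1).
Holding C25, violet-badge, and blue-token grants silver-code (Rule 6).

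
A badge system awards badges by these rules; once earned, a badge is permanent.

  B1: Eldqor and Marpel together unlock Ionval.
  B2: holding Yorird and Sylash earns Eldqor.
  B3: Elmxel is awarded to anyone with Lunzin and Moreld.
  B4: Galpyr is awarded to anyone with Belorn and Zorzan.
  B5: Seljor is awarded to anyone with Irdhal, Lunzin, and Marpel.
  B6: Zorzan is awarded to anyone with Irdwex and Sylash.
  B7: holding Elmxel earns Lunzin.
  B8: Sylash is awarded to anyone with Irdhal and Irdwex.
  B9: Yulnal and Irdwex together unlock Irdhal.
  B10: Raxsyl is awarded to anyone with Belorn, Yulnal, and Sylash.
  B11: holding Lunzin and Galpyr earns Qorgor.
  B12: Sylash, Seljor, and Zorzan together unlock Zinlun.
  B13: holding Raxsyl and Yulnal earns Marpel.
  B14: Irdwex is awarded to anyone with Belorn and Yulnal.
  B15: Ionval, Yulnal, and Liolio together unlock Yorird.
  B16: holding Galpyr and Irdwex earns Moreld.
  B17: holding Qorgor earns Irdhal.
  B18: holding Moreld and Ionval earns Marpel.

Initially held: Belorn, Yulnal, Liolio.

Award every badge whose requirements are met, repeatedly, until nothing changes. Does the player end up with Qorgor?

No

Qorgor would need Lunzin and Galpyr (B11), but Lunzin is never earned.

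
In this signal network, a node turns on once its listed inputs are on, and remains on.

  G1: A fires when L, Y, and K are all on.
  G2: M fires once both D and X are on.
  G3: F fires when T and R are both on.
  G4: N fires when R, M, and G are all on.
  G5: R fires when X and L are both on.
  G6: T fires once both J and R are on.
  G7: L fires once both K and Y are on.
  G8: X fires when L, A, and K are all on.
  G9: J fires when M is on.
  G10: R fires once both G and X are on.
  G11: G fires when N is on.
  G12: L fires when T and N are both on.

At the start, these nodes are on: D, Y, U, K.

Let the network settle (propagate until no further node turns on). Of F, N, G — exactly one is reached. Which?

F

K and Y are on, so L fires (G7).
L, Y, and K are on, so A fires (G1).
L, A, and K are on, so X fires (G8).
G2: D and X on → M on.
X and L are on, so R fires (G5).
G9: M on → J on.
G6: J and R on → T on.
T and R are on, so F fires (G3).
N would need R, M, and G (G4), but G never turns on. G would need N (G11), but N never turns on.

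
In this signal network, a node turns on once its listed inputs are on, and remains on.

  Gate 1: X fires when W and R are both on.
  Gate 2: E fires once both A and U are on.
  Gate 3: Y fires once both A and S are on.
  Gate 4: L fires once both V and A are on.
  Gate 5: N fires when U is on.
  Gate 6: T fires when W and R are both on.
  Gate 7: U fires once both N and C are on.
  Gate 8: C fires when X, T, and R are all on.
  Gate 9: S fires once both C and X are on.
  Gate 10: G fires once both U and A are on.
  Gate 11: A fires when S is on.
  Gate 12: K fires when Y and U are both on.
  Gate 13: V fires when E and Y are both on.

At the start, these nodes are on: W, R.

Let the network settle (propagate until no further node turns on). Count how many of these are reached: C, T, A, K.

3

W and R are on, so T fires (Gate 6).
W and R are on, so X fires (Gate 1).
X, T, and R are on, so C fires (Gate 8).
Gate 9: C and X on → S on.
Gate 11: S on → A on.
C: reached.
T: reached.
A: reached.
K would need Y and U (Gate 12), but U never turns on.
Reached: C, T, and A — 3 of the 4.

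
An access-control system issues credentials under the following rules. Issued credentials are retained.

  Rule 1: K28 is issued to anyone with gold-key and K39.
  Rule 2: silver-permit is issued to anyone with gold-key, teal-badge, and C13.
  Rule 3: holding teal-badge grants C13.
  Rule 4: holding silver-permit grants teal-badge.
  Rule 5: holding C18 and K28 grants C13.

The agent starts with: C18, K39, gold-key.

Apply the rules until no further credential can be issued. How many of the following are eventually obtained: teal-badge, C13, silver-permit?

1

Holding gold-key and K39 grants K28 (Rule 1).
Holding C18 and K28 grants C13 (Rule 5).
teal-badge would need silver-permit (Rule 4), but silver-permit is never granted.
C13: reached.
silver-permit would need gold-key, teal-badge, and C13 (Rule 2), but teal-badge is never granted.
Reached: C13 — 1 of the 3.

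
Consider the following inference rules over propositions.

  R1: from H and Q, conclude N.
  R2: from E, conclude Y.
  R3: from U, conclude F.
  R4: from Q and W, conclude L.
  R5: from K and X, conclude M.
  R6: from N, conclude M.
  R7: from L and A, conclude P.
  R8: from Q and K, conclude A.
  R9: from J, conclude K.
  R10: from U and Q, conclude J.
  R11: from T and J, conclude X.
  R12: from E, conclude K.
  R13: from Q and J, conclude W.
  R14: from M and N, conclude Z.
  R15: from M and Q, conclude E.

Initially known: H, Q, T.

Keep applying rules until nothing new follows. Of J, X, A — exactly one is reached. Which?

A

From H and Q, R1 gives N.
N holds, so M follows (R6).
M and Q hold, so E follows (R15).
From E, R12 gives K.
Q and K hold, so A follows (R8).
J would need U and Q (R10), but U is never established. X would need T and J (R11), but J is never established.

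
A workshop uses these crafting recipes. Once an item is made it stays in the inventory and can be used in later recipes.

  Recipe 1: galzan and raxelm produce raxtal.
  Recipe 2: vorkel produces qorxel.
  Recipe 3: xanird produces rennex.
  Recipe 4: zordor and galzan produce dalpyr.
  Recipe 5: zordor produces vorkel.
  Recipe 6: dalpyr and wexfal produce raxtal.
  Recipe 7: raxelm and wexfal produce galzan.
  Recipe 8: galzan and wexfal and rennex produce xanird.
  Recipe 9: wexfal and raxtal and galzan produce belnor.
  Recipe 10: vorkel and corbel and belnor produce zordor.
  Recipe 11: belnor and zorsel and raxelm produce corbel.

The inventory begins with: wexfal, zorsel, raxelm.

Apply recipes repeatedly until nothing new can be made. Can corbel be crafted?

Yes

Using Recipe 7, raxelm and wexfal make galzan.
Using Recipe 1, galzan and raxelm make raxtal.
wexfal and raxtal and galzan → belnor (Recipe 9).
Using Recipe 11, belnor, zorsel, and raxelm make corbel.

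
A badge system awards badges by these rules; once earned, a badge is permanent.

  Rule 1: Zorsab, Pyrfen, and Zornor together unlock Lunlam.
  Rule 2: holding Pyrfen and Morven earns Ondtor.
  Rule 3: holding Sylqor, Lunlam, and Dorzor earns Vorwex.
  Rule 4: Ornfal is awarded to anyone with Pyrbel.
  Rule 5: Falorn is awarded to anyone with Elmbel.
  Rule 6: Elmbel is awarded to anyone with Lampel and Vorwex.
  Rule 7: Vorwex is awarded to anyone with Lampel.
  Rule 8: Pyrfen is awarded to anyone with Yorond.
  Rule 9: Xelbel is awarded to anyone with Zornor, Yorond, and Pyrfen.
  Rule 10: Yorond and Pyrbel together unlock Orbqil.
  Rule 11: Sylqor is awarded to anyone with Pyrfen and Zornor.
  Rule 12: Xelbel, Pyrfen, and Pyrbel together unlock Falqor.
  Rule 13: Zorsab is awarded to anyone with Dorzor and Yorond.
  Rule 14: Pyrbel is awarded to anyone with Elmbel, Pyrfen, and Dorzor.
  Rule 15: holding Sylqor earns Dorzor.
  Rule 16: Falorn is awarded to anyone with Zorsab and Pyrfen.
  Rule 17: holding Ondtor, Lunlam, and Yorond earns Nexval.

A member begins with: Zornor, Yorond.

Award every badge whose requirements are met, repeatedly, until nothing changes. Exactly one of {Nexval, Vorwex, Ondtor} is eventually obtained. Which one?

With Yorond, Pyrfen is earned (Rule 8).
With Pyrfen and Zornor, Sylqor is earned (Rule 11).
With Sylqor, Dorzor is earned (Rule 15).
With Dorzor and Yorond, Zorsab is earned (Rule 13).
With Zorsab, Pyrfen, and Zornor, Lunlam is earned (Rule 1).
With Sylqor, Lunlam, and Dorzor, Vorwex is earned (Rule 3).
Ondtor would need Pyrfen and Morven (Rule 2), but Morven is never earned. Nexval would need Ondtor, Lunlam, and Yorond (Rule 17), but Ondtor is never earned.

Vorwex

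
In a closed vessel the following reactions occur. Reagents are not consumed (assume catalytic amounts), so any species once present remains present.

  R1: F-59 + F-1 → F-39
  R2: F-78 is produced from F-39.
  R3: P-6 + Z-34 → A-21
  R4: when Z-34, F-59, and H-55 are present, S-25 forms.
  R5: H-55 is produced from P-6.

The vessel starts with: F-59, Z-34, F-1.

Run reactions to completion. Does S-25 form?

No

S-25 would need Z-34, F-59, and H-55 (R4), but H-55 never forms.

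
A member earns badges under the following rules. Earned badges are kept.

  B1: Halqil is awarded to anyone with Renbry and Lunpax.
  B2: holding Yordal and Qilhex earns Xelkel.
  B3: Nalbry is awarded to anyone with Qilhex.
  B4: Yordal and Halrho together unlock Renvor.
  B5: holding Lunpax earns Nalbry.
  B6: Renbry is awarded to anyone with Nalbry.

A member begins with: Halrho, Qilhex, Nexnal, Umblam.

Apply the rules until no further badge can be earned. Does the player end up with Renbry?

With Qilhex, Nalbry is earned (B3).
With Nalbry, Renbry is earned (B6).

Yes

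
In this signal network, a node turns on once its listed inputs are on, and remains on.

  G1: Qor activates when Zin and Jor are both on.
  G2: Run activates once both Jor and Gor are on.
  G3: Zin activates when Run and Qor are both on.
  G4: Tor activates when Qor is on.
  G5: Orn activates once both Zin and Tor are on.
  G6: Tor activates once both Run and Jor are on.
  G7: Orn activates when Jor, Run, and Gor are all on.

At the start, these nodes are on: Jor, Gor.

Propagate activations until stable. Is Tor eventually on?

Jor and Gor are on, so Run activates (G2).
G6: Run and Jor on → Tor on.

Yes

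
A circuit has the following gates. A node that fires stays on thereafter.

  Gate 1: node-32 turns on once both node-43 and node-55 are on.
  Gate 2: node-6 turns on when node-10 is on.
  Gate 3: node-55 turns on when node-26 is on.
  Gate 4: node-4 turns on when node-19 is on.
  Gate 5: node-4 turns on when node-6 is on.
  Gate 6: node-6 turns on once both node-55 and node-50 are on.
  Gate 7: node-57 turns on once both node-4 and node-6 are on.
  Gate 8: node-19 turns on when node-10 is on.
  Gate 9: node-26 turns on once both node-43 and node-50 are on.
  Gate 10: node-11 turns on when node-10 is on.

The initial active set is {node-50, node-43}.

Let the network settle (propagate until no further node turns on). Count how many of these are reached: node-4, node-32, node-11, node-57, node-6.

4

Gate 9: node-43 and node-50 on → node-26 on.
node-26 is on, so node-55 turns on (Gate 3).
node-43 and node-55 are on, so node-32 turns on (Gate 1).
Gate 6: node-55 and node-50 on → node-6 on.
node-6 is on, so node-4 turns on (Gate 5).
node-4 and node-6 are on, so node-57 turns on (Gate 7).
node-4: reached.
node-32: reached.
node-11 would need node-10 (Gate 10), but node-10 never turns on.
node-57: reached.
node-6: reached.
Reached: node-4, node-32, node-57, and node-6 — 4 of the 5.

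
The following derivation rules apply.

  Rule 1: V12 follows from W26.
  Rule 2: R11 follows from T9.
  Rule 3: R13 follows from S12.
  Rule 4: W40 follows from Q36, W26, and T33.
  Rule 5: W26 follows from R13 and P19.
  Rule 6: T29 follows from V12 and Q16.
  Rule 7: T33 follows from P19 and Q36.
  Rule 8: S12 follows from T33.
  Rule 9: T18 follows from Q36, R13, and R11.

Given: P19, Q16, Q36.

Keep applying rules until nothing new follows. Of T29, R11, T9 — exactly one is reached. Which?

P19 and Q36 hold, so T33 follows (Rule 7).
T33 holds, so S12 follows (Rule 8).
S12 holds, so R13 follows (Rule 3).
From R13 and P19, Rule 5 gives W26.
W26 holds, so V12 follows (Rule 1).
From V12 and Q16, Rule 6 gives T29.
No rule produces T9, and it is not given. R11 would need T9 (Rule 2), but T9 is never established.

T29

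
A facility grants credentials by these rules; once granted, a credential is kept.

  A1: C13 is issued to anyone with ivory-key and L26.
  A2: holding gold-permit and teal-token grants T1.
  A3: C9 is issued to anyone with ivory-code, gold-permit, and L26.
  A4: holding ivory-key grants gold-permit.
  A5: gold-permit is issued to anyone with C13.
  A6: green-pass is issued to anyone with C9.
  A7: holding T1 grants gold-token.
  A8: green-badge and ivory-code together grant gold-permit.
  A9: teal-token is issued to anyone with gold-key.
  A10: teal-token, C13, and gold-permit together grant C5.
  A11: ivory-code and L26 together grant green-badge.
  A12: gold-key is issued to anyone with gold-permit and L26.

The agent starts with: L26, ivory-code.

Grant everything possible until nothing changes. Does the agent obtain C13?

C13 would need ivory-key and L26 (A1), but ivory-key is never granted.

No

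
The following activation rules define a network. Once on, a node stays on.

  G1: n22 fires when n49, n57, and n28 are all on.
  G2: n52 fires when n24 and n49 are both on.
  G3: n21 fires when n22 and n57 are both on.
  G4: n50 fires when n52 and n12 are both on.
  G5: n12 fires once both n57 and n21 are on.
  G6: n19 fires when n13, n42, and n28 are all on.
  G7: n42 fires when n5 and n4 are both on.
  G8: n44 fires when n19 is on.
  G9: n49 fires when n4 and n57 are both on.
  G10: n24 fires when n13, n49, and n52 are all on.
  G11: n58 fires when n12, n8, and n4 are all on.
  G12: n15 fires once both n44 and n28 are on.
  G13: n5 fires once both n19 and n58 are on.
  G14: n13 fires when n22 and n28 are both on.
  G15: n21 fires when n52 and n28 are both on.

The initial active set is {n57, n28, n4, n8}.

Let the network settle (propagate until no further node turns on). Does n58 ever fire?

n4 and n57 are on, so n49 fires (G9).
G1: n49, n57, and n28 on → n22 on.
n22 and n57 are on, so n21 fires (G3).
n57 and n21 are on, so n12 fires (G5).
G11: n12, n8, and n4 on → n58 on.

Yes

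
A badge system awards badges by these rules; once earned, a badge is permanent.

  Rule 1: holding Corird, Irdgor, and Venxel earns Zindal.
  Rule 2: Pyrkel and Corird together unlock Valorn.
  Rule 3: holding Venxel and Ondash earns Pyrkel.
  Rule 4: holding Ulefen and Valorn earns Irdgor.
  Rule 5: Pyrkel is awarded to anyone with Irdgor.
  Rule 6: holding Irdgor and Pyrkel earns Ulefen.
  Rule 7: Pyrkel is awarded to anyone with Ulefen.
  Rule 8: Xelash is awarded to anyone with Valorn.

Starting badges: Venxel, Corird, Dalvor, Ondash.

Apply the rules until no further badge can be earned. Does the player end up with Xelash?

With Venxel and Ondash, Pyrkel is earned (Rule 3).
With Pyrkel and Corird, Valorn is earned (Rule 2).
With Valorn, Xelash is earned (Rule 8).

Yes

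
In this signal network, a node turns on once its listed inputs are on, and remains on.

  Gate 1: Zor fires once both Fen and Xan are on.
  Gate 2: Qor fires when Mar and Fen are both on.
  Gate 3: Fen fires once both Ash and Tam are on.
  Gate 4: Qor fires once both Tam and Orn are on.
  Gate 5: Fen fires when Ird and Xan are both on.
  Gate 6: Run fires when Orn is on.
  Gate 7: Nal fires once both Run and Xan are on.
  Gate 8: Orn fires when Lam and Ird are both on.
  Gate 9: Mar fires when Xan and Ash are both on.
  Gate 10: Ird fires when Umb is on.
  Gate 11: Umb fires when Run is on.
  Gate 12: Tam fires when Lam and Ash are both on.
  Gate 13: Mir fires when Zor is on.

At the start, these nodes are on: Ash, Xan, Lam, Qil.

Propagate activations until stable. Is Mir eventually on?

Yes

Lam and Ash are on, so Tam fires (Gate 12).
Ash and Tam are on, so Fen fires (Gate 3).
Fen and Xan are on, so Zor fires (Gate 1).
Gate 13: Zor on → Mir on.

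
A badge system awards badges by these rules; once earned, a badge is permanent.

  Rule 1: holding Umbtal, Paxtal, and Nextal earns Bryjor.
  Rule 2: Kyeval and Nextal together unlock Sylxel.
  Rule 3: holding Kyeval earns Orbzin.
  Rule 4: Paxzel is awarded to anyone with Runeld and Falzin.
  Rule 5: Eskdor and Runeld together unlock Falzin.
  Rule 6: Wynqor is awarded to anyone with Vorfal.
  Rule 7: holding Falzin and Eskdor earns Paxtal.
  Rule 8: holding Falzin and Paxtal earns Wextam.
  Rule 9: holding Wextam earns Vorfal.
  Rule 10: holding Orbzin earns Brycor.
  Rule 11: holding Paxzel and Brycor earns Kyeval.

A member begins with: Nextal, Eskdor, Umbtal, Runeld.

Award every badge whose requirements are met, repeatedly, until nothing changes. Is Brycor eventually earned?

No

Brycor would need Orbzin (Rule 10), but Orbzin is never earned.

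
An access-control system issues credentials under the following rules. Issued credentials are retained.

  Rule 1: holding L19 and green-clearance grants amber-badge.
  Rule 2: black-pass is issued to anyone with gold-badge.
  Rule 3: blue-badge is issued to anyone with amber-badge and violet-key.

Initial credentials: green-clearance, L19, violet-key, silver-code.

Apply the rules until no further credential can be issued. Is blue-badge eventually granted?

Yes

Holding L19 and green-clearance grants amber-badge (Rule 1).
Holding amber-badge and violet-key grants blue-badge (Rule 3).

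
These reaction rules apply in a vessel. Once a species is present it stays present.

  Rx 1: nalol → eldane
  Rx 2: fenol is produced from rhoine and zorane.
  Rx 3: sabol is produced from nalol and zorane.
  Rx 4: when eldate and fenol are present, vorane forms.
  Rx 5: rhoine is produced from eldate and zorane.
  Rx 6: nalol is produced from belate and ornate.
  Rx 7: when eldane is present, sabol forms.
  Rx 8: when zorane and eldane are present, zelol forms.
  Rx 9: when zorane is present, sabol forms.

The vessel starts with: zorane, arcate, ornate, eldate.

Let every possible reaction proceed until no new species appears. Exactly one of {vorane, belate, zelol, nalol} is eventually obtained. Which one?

eldate and zorane present → rhoine forms (Rx 5).
rhoine and zorane present → fenol forms (Rx 2).
eldate and fenol present → vorane forms (Rx 4).
No rule produces belate, and it is not given. zelol would need zorane and eldane (Rx 8), but eldane never forms. nalol would need belate and ornate (Rx 6), but belate never forms.

vorane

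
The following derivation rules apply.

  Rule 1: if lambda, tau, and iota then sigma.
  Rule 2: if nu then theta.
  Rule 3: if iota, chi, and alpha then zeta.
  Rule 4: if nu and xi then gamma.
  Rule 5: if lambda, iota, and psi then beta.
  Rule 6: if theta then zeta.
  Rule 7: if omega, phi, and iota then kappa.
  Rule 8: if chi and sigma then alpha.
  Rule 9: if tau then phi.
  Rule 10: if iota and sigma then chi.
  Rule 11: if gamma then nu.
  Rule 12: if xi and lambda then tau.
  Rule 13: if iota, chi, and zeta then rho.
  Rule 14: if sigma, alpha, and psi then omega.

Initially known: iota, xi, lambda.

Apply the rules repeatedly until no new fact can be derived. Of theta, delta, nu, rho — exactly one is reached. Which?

xi and lambda hold, so tau follows (Rule 12).
From lambda, tau, and iota, Rule 1 gives sigma.
iota and sigma hold, so chi follows (Rule 10).
chi and sigma hold, so alpha follows (Rule 8).
From iota, chi, and alpha, Rule 3 gives zeta.
From iota, chi, and zeta, Rule 13 gives rho.
No rule produces delta, and it is not given. nu would need gamma (Rule 11), but gamma is never established. theta would need nu (Rule 2), but nu is never established.

rho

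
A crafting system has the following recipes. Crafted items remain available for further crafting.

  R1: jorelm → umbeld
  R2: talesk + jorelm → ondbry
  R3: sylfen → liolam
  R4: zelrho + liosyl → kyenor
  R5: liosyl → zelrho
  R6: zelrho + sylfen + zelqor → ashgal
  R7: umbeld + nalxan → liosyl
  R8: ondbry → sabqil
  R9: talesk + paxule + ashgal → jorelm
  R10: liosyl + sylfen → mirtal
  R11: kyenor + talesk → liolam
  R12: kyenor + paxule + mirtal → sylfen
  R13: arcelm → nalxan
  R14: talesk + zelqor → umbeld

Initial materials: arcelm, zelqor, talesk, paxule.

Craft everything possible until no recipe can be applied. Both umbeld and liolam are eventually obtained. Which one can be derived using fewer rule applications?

umbeld: Using R14, talesk and zelqor make umbeld. [1 rule application]
liolam: arcelm → nalxan (R13). talesk + zelqor → umbeld (R14). Using R7, umbeld and nalxan make liosyl. liosyl → zelrho (R5). Using R4, zelrho and liosyl make kyenor. kyenor + talesk → liolam (R11). [6 rule applications]
umbeld needs fewer.

umbeld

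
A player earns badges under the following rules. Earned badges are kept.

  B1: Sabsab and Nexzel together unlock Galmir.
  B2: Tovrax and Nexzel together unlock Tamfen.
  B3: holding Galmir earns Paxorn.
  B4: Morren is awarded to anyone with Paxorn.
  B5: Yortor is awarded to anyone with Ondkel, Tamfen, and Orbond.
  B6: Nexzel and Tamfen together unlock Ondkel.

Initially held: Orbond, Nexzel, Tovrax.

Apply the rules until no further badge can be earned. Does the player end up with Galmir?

Galmir would need Sabsab and Nexzel (B1), but Sabsab is never earned.

No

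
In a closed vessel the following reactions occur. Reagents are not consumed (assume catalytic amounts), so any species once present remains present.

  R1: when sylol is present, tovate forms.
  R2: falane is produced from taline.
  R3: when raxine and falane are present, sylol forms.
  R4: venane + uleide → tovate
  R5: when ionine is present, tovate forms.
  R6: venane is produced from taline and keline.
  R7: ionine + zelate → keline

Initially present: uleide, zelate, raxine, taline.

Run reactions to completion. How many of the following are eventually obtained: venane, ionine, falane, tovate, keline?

2

taline present → falane forms (R2).
raxine and falane present → sylol forms (R3).
sylol present → tovate forms (R1).
venane would need taline and keline (R6), but keline never forms.
No rule produces ionine, and it is not given.
falane: reached.
tovate: reached.
keline would need ionine and zelate (R7), but ionine never forms.
Reached: falane and tovate — 2 of the 5.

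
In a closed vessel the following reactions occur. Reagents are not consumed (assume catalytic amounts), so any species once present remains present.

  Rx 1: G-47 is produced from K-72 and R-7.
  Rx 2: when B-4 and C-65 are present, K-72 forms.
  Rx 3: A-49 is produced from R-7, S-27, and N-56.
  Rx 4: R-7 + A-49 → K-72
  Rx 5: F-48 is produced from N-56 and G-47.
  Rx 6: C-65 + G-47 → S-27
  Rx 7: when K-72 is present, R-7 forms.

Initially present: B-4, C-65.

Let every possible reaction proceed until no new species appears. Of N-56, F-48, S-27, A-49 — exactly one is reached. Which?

S-27

B-4 and C-65 present → K-72 forms (Rx 2).
K-72 present → R-7 forms (Rx 7).
K-72 and R-7 present → G-47 forms (Rx 1).
C-65 and G-47 present → S-27 forms (Rx 6).
F-48 would need N-56 and G-47 (Rx 5), but N-56 never forms. A-49 would need R-7, S-27, and N-56 (Rx 3), but N-56 never forms. No rule produces N-56, and it is not given.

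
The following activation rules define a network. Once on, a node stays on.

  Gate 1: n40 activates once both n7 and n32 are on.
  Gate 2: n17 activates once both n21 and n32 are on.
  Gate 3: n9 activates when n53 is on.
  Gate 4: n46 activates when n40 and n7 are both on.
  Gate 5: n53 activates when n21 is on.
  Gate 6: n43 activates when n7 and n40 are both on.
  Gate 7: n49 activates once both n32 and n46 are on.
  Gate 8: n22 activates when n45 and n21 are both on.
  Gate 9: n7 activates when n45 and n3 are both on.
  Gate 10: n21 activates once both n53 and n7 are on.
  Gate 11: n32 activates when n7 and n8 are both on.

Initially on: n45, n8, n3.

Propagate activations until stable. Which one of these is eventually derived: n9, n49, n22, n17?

n45 and n3 are on, so n7 activates (Gate 9).
n7 and n8 are on, so n32 activates (Gate 11).
n7 and n32 are on, so n40 activates (Gate 1).
Gate 4: n40 and n7 on → n46 on.
n32 and n46 are on, so n49 activates (Gate 7).
n22 would need n45 and n21 (Gate 8), but n21 never turns on. n17 would need n21 and n32 (Gate 2), but n21 never turns on. n9 would need n53 (Gate 3), but n53 never turns on.

n49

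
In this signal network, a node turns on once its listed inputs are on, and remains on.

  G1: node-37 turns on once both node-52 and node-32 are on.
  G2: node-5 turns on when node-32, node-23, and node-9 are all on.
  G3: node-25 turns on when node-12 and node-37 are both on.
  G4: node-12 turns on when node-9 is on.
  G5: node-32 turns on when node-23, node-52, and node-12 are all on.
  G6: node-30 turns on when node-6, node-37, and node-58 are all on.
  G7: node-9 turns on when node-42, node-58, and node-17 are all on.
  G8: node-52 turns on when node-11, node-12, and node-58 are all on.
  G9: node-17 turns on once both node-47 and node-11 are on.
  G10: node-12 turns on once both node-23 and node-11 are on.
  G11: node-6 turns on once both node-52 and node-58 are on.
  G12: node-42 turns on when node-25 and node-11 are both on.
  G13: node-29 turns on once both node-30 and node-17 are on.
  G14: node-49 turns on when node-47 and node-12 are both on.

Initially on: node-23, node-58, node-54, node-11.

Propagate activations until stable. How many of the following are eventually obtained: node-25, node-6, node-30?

node-23 and node-11 are on, so node-12 turns on (G10).
G8: node-11, node-12, and node-58 on → node-52 on.
node-52 and node-58 are on, so node-6 turns on (G11).
node-23, node-52, and node-12 are on, so node-32 turns on (G5).
G1: node-52 and node-32 on → node-37 on.
G6: node-6, node-37, and node-58 on → node-30 on.
G3: node-12 and node-37 on → node-25 on.
node-25: reached.
node-6: reached.
node-30: reached.
All 3 are reached.

3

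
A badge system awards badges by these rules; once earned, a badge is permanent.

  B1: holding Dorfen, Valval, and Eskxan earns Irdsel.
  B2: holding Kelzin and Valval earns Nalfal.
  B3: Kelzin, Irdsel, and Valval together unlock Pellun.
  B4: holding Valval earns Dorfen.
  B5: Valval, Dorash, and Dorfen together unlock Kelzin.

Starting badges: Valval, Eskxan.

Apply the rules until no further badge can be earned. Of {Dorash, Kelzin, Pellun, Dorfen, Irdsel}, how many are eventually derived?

With Valval, Dorfen is earned (B4).
With Dorfen, Valval, and Eskxan, Irdsel is earned (B1).
No rule produces Dorash, and it is not given.
Kelzin would need Valval, Dorash, and Dorfen (B5), but Dorash is never earned.
Pellun would need Kelzin, Irdsel, and Valval (B3), but Kelzin is never earned.
Dorfen: reached.
Irdsel: reached.
Reached: Dorfen and Irdsel — 2 of the 5.

2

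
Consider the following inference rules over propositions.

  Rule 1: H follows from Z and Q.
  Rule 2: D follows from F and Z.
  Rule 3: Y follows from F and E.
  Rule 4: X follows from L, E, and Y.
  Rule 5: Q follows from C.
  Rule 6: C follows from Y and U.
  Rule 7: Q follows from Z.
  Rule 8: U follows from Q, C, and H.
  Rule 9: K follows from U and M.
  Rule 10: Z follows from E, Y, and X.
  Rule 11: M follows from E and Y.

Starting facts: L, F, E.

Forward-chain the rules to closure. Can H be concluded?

Yes

F and E hold, so Y follows (Rule 3).
L, E, and Y hold, so X follows (Rule 4).
E, Y, and X hold, so Z follows (Rule 10).
Z holds, so Q follows (Rule 7).
Z and Q hold, so H follows (Rule 1).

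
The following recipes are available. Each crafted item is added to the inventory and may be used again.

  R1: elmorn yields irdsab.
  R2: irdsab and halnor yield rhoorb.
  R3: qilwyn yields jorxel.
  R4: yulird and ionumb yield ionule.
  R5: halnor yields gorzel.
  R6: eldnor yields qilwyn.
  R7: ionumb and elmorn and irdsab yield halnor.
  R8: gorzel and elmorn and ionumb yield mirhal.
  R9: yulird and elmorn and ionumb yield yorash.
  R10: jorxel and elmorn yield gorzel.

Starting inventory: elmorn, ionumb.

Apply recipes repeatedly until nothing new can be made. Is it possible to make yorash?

yorash would need yulird, elmorn, and ionumb (R9), but yulird is never obtained.

No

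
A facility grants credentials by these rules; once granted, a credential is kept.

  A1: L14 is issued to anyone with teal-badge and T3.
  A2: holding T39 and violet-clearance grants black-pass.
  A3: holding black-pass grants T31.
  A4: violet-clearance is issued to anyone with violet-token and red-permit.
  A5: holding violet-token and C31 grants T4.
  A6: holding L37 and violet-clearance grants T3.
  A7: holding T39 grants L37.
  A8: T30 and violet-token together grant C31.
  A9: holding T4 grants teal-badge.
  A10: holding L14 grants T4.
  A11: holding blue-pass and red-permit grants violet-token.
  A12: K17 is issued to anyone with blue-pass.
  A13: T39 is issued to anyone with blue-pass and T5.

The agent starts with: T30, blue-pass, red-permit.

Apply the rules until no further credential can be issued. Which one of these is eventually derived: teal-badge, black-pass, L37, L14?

teal-badge

Holding blue-pass and red-permit grants violet-token (A11).
Holding T30 and violet-token grants C31 (A8).
Holding violet-token and C31 grants T4 (A5).
Holding T4 grants teal-badge (A9).
black-pass would need T39 and violet-clearance (A2), but T39 is never granted. L14 would need teal-badge and T3 (A1), but T3 is never granted. L37 would need T39 (A7), but T39 is never granted.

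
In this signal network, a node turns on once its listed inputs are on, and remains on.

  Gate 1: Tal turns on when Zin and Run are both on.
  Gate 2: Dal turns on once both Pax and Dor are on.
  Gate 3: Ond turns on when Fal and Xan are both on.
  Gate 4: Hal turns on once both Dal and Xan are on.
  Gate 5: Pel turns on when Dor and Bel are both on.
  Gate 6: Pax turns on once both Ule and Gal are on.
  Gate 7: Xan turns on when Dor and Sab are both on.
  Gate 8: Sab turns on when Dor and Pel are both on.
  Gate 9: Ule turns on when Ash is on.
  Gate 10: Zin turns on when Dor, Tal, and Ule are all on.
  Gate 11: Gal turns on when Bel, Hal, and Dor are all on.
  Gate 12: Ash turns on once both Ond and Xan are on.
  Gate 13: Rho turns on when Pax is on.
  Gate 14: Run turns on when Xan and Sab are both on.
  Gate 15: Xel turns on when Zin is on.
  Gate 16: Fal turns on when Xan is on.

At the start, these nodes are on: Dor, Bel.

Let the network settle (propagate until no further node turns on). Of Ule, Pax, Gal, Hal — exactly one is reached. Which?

Gate 5: Dor and Bel on → Pel on.
Gate 8: Dor and Pel on → Sab on.
Gate 7: Dor and Sab on → Xan on.
Gate 16: Xan on → Fal on.
Gate 3: Fal and Xan on → Ond on.
Ond and Xan are on, so Ash turns on (Gate 12).
Gate 9: Ash on → Ule on.
Gal would need Bel, Hal, and Dor (Gate 11), but Hal never turns on. Pax would need Ule and Gal (Gate 6), but Gal never turns on. Hal would need Dal and Xan (Gate 4), but Dal never turns on.

Ule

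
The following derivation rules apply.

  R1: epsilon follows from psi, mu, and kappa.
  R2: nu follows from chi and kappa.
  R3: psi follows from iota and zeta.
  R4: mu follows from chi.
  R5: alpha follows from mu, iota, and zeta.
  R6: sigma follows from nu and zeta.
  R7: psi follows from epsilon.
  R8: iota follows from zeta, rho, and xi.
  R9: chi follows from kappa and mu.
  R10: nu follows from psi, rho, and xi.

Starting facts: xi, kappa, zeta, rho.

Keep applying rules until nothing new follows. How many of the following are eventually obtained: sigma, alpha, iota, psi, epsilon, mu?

From zeta, rho, and xi, R8 gives iota.
From iota and zeta, R3 gives psi.
From psi, rho, and xi, R10 gives nu.
From nu and zeta, R6 gives sigma.
sigma: reached.
alpha would need mu, iota, and zeta (R5), but mu is never established.
iota: reached.
psi: reached.
epsilon would need psi, mu, and kappa (R1), but mu is never established.
mu would need chi (R4), but chi is never established.
Reached: sigma, iota, and psi — 3 of the 6.

3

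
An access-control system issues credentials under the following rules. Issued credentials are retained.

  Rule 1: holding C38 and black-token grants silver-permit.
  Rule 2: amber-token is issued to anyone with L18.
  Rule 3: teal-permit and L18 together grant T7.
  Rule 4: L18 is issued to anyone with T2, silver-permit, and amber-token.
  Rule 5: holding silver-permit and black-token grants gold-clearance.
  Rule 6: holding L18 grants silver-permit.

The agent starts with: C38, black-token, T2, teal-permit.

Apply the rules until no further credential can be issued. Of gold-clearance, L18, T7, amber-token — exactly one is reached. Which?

Holding C38 and black-token grants silver-permit (Rule 1).
Holding silver-permit and black-token grants gold-clearance (Rule 5).
T7 would need teal-permit and L18 (Rule 3), but L18 is never granted. amber-token would need L18 (Rule 2), but L18 is never granted. L18 would need T2, silver-permit, and amber-token (Rule 4), but amber-token is never granted.

gold-clearance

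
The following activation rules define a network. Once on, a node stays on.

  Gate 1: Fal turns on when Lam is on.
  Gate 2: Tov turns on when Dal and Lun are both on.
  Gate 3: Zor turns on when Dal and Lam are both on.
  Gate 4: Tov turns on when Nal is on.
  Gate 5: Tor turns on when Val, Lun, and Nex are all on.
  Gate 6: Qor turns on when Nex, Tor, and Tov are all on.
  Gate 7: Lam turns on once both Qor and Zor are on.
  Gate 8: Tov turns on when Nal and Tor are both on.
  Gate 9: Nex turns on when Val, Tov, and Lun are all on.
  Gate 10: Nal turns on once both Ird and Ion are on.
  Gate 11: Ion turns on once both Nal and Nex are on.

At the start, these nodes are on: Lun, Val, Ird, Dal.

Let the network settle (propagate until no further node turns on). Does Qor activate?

Yes

Gate 2: Dal and Lun on → Tov on.
Gate 9: Val, Tov, and Lun on → Nex on.
Val, Lun, and Nex are on, so Tor turns on (Gate 5).
Gate 6: Nex, Tor, and Tov on → Qor on.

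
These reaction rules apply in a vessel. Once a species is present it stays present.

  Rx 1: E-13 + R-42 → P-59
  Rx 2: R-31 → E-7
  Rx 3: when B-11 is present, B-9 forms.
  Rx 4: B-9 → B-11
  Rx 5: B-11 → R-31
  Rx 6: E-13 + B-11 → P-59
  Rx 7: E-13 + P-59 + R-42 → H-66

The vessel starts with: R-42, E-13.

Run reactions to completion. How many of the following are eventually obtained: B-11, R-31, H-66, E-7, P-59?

E-13 and R-42 present → P-59 forms (Rx 1).
E-13, P-59, and R-42 present → H-66 forms (Rx 7).
B-11 would need B-9 (Rx 4), but B-9 never forms.
R-31 would need B-11 (Rx 5), but B-11 never forms.
H-66: reached.
E-7 would need R-31 (Rx 2), but R-31 never forms.
P-59: reached.
Reached: H-66 and P-59 — 2 of the 5.

2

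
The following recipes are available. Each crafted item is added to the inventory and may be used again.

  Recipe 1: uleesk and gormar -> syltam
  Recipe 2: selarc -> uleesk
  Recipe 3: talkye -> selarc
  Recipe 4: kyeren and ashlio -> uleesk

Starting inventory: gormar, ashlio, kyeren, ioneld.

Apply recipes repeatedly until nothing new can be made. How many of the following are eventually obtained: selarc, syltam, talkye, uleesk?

2

kyeren and ashlio -> uleesk (Recipe 4).
Using Recipe 1, uleesk and gormar make syltam.
selarc would need talkye (Recipe 3), but talkye is never obtained.
syltam: reached.
No rule produces talkye, and it is not given.
uleesk: reached.
Reached: syltam and uleesk — 2 of the 4.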